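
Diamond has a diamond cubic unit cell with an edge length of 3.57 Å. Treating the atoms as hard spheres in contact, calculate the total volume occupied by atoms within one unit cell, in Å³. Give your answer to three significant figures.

15.5 Å³

In a diamond cubic lattice nearest neighbors lie along the body diagonal with √3·a = 8r, so r = 0.2165a = 0.7729 Å.
V_atoms = Z × (4/3)πr³ = 8 × (4/3)π × (0.7729)³ = 15.5 Å³.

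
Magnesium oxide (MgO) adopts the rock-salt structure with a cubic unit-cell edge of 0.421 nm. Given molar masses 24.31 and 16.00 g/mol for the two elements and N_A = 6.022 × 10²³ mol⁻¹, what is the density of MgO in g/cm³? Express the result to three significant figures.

The rock-salt structure contains Z = 4 formula units per cell; M(MgO) = 24.31 + 16.00 = 40.31 g/mol.
a³ = (4.210 × 10^-8 cm)³ = 7.462 × 10^-23 cm³.
ρ = 4 × 40.31 / (6.022 × 10²³ × 7.462 × 10^-23) = 3.588 g/cm³.

3.59 g/cm³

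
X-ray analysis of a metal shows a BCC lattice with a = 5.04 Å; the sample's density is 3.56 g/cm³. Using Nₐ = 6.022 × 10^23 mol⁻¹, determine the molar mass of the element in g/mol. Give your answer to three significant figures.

137 g/mol

A BCC cell has Z = 2 atoms; a = 5.040 × 10^-8 cm.
M = ρ·N_A·a³/Z = 3.56 × 6.022 × 10²³ × 1.280 × 10^-22 / 2 = 137 g/mol.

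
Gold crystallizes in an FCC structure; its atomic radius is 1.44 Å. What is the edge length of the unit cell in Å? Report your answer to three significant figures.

4.07 Å

In an FCC lattice, atoms touch along the face diagonal, so √2·a = 4r.
a = 4r/√2 = 4 × 1.44 / 1.4142 = 4.07 Å.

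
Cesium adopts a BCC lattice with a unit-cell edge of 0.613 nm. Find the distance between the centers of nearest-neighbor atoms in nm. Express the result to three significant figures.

In a BCC structure, atoms touch along the body diagonal, so √3·a = 4r; the nearest-neighbor distance equals 2r = 0.8660·a.
d = 0.8660 × 0.613 = 0.531 nm.

0.531 nm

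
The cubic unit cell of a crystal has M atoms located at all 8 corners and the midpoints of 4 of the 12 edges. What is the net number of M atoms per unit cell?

Corner atoms are shared by 8 cells (1/8 each), edge atoms by 4 (1/4 each).
Net atoms = 8 × 1/8 + 4 × 1/4 = 1 + 1 = 2.

2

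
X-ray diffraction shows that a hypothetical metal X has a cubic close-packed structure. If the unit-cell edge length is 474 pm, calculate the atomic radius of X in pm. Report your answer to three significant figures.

168 pm

In an FCC lattice, atoms touch along the face diagonal, so √2·a = 4r.
r = √2·a/4 = 1.4142 × 474 / 4 = 168 pm.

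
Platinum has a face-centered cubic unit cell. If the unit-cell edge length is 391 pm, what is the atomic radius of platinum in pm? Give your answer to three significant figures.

138 pm

In an FCC lattice, atoms touch along the face diagonal, so √2·a = 4r.
r = √2·a/4 = 1.4142 × 391 / 4 = 138 pm.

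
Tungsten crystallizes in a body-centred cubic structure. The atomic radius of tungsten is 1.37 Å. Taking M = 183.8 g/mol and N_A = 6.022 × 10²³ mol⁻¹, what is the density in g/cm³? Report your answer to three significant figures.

In a BCC lattice, atoms touch along the body diagonal, so √3·a = 4r, giving a = 3.164 Å = 3.164 × 10^-8 cm.
With Z = 2, ρ = Z·M/(N_A·a³) = 2 × 183.8 / (6.022 × 10²³ × 3.167 × 10^-23) = 19.27 g/cm³.

19.3 g/cm³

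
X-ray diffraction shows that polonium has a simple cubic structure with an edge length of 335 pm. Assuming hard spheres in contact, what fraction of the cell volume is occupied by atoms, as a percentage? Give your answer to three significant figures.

In a simple cubic lattice atoms touch along the cell edge, so a = 2r, so r = 0.5000a = 167.5 pm.
Packing fraction = Z·(4/3)πr³ / a³ = 1 × (4/3)π × (167.5)³ / (335)³ = 0.5236 = 52.4%.

52.4%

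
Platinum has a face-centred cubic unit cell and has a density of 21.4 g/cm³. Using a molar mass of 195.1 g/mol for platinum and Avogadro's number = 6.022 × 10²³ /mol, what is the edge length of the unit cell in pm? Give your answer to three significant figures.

With Z = 4 atoms per FCC cell, a³ = Z·M/(N_A·ρ) = 4 × 195.1 / (6.022 × 10²³ × 21.40 g/cm³) = 6.056 × 10^-23 cm³.
a = (6.056 × 10^-23)^(1/3) = 3.927 × 10^-8 cm = 393 pm.

393 pm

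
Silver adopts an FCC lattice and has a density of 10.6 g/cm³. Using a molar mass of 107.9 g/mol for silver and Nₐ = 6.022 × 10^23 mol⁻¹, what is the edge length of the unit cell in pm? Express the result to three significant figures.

With Z = 4 atoms per FCC cell, a³ = Z·M/(N_A·ρ) = 4 × 107.9 / (6.022 × 10²³ × 10.60 g/cm³) = 6.761 × 10^-23 cm³.
a = (6.761 × 10^-23)^(1/3) = 4.074 × 10^-8 cm = 407 pm.

407 pm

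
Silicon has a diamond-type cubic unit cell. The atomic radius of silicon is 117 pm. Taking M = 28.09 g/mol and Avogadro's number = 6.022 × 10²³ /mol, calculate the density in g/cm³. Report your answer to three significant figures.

2.36 g/cm³

In a diamond cubic lattice, nearest neighbors lie along the body diagonal with √3·a = 8r, giving a = 540.4 pm = 5.404 × 10^-8 cm.
With Z = 8, ρ = Z·M/(N_A·a³) = 8 × 28.09 / (6.022 × 10²³ × 1.578 × 10^-22) = 2.365 g/cm³.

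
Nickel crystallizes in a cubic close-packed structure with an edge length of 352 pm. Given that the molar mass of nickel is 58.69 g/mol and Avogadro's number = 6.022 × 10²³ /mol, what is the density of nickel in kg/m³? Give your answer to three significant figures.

An FCC unit cell contains Z = 4 atoms.
Cell volume: a³ = (352 pm)³ = (3.520 × 10^-8 cm)³ = 4.361 × 10^-23 cm³.
ρ = Z·M/(N_A·a³) = 4 × 58.69 / (6.022 × 10²³ × 4.361 × 10^-23) = 8.938 g/cm³ = 8940 kg/m³.

8940 kg/m³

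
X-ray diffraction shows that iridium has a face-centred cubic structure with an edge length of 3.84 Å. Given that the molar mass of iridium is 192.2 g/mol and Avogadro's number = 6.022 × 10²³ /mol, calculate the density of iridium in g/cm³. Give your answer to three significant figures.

22.5 g/cm³

An FCC unit cell contains Z = 4 atoms.
Cell volume: a³ = (3.84 Å)³ = (3.840 × 10^-8 cm)³ = 5.662 × 10^-23 cm³.
ρ = Z·M/(N_A·a³) = 4 × 192.2 / (6.022 × 10²³ × 5.662 × 10^-23) = 22.55 g/cm³.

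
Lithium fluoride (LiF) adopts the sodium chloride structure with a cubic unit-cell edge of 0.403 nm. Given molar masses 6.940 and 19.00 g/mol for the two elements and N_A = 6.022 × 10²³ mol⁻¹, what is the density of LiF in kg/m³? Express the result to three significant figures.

The sodium chloride structure contains Z = 4 formula units per cell; M(LiF) = 6.940 + 19.00 = 25.94 g/mol.
a³ = (4.030 × 10^-8 cm)³ = 6.545 × 10^-23 cm³.
ρ = 4 × 25.94 / (6.022 × 10²³ × 6.545 × 10^-23) = 2.633 g/cm³ = 2630 kg/m³.

2630 kg/m³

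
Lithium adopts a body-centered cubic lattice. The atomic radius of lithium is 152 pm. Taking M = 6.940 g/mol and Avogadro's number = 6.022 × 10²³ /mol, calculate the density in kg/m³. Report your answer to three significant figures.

In a BCC lattice, atoms touch along the body diagonal, so √3·a = 4r, giving a = 351.0 pm = 3.510 × 10^-8 cm.
With Z = 2, ρ = Z·M/(N_A·a³) = 2 × 6.940 / (6.022 × 10²³ × 4.325 × 10^-23) = 0.5329 g/cm³ = 533 kg/m³.

533 kg/m³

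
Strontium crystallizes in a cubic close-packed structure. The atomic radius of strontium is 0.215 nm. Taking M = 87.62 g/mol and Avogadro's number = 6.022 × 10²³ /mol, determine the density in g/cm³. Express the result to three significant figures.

In an FCC lattice, atoms touch along the face diagonal, so √2·a = 4r, giving a = 0.6081 nm = 6.081 × 10^-8 cm.
With Z = 4, ρ = Z·M/(N_A·a³) = 4 × 87.62 / (6.022 × 10²³ × 2.249 × 10^-22) = 2.588 g/cm³.

2.59 g/cm³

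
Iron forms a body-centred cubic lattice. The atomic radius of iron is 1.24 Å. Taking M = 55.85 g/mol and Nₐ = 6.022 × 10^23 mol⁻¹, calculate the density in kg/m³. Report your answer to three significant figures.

7900 kg/m³

In a BCC lattice, atoms touch along the body diagonal, so √3·a = 4r, giving a = 2.864 Å = 2.864 × 10^-8 cm.
With Z = 2, ρ = Z·M/(N_A·a³) = 2 × 55.85 / (6.022 × 10²³ × 2.348 × 10^-23) = 7.899 g/cm³ = 7900 kg/m³.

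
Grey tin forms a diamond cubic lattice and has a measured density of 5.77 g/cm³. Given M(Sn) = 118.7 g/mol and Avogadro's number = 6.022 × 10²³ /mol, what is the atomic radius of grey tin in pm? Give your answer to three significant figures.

For a diamond cubic cell (Z = 8), a³ = Z·M/(N_A·ρ) = 8 × 118.7 / (6.022 × 10²³ × 5.770) = 2.733 × 10^-22 cm³, so a = 6.489 × 10^-8 cm = 648.9 pm.
Nearest neighbors lie along the body diagonal with √3·a = 8r, so r = 0.2165 × a = 141 pm.

141 pm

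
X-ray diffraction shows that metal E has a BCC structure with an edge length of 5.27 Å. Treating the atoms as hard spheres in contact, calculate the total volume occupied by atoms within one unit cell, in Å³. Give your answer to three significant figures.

99.6 Å³

In a BCC lattice atoms touch along the body diagonal, so √3·a = 4r, so r = 0.4330a = 2.282 Å.
V_atoms = Z × (4/3)πr³ = 2 × (4/3)π × (2.282)³ = 99.6 Å³.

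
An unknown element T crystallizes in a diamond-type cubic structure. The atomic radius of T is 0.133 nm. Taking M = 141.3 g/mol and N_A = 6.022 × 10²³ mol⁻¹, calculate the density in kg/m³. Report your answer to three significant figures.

In a diamond cubic lattice, nearest neighbors lie along the body diagonal with √3·a = 8r, giving a = 0.6143 nm = 6.143 × 10^-8 cm.
With Z = 8, ρ = Z·M/(N_A·a³) = 8 × 141.3 / (6.022 × 10²³ × 2.318 × 10^-22) = 8.097 g/cm³ = 8100 kg/m³.

8100 kg/m³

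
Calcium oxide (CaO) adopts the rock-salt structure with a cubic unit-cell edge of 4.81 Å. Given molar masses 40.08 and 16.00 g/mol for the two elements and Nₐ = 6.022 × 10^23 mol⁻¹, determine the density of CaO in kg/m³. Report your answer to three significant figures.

3350 kg/m³

The rock-salt structure contains Z = 4 formula units per cell; M(CaO) = 40.08 + 16.00 = 56.08 g/mol.
a³ = (4.810 × 10^-8 cm)³ = 1.113 × 10^-22 cm³.
ρ = 4 × 56.08 / (6.022 × 10²³ × 1.113 × 10^-22) = 3.347 g/cm³ = 3350 kg/m³.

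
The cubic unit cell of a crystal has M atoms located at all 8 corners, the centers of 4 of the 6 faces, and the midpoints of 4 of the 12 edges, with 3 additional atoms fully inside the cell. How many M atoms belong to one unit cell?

7

Corner atoms are shared by 8 cells (1/8 each), face atoms by 2 (1/2 each), edge atoms by 4 (1/4 each), interior atoms are unshared.
Net atoms = 8 × 1/8 + 4 × 1/2 + 4 × 1/4 + 3 = 1 + 2 + 1 + 3 = 7.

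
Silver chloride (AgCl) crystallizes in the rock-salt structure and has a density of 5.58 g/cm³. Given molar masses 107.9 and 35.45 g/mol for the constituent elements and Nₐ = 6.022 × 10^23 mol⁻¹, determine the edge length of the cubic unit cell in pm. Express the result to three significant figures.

M(AgCl) = 143.35 g/mol; Z = 4 formula units per cell.
a³ = Z·M/(N_A·ρ) = 4 × 143.35 / (6.022 × 10²³ × 5.58) = 1.706 × 10^-22 cm³, so a = 5.547 × 10^-8 cm = 555 pm.

555 pm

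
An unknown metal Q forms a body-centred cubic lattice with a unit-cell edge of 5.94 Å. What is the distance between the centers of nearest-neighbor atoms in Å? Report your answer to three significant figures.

5.14 Å

In a BCC structure, atoms touch along the body diagonal, so √3·a = 4r; the nearest-neighbor distance equals 2r = 0.8660·a.
d = 0.8660 × 5.94 = 5.14 Å.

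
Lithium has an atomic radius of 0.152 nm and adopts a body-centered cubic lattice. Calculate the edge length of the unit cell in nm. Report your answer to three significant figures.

In a BCC lattice, atoms touch along the body diagonal, so √3·a = 4r.
a = 4r/√3 = 4 × 0.152 / 1.7321 = 0.351 nm.

0.351 nm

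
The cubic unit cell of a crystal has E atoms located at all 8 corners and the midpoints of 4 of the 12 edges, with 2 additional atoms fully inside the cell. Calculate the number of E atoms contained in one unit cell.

Corner atoms are shared by 8 cells (1/8 each), edge atoms by 4 (1/4 each), interior atoms are unshared.
Net atoms = 8 × 1/8 + 4 × 1/4 + 2 = 1 + 1 + 2 = 4.

4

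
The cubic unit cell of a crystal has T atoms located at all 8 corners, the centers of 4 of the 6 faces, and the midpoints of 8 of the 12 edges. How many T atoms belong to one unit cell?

5

Corner atoms are shared by 8 cells (1/8 each), face atoms by 2 (1/2 each), edge atoms by 4 (1/4 each).
Net atoms = 8 × 1/8 + 4 × 1/2 + 8 × 1/4 = 1 + 2 + 2 = 5.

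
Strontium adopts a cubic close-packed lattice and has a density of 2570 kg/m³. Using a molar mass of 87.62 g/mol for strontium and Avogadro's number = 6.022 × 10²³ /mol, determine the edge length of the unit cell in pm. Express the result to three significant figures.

610 pm

With Z = 4 atoms per FCC cell, a³ = Z·M/(N_A·ρ) = 4 × 87.62 / (6.022 × 10²³ × 2.570 g/cm³) = 2.265 × 10^-22 cm³.
a = (2.265 × 10^-22)^(1/3) = 6.095 × 10^-8 cm = 610 pm.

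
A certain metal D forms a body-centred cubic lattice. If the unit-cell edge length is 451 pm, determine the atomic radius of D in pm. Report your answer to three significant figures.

In a BCC lattice, atoms touch along the body diagonal, so √3·a = 4r.
r = √3·a/4 = 1.7321 × 451 / 4 = 195 pm.

195 pm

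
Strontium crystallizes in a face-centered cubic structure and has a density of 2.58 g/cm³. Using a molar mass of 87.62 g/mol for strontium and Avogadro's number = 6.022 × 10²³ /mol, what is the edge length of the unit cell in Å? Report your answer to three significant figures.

With Z = 4 atoms per FCC cell, a³ = Z·M/(N_A·ρ) = 4 × 87.62 / (6.022 × 10²³ × 2.580 g/cm³) = 2.256 × 10^-22 cm³.
a = (2.256 × 10^-22)^(1/3) = 6.087 × 10^-8 cm = 6.09 Å.

6.09 Å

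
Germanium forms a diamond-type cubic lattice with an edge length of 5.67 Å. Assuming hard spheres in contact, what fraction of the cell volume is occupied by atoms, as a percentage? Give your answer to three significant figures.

In a diamond cubic lattice nearest neighbors lie along the body diagonal with √3·a = 8r, so r = 0.2165a = 1.228 Å.
Packing fraction = Z·(4/3)πr³ / a³ = 8 × (4/3)π × (1.228)³ / (5.67)³ = 0.3401 = 34.0%.

34.0%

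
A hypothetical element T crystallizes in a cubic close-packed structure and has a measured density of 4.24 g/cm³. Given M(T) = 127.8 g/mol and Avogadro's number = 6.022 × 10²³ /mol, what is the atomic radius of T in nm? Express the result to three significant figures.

0.207 nm

For an FCC cell (Z = 4), a³ = Z·M/(N_A·ρ) = 4 × 127.8 / (6.022 × 10²³ × 4.240) = 2.002 × 10^-22 cm³, so a = 5.850 × 10^-8 cm = 0.5850 nm.
Atoms touch along the face diagonal, so √2·a = 4r, so r = 0.3536 × a = 0.207 nm.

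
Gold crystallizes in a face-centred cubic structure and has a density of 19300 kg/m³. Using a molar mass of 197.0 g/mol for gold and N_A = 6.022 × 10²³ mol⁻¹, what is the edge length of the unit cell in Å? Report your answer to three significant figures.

4.08 Å

With Z = 4 atoms per FCC cell, a³ = Z·M/(N_A·ρ) = 4 × 197.0 / (6.022 × 10²³ × 19.30 g/cm³) = 6.780 × 10^-23 cm³.
a = (6.780 × 10^-23)^(1/3) = 4.078 × 10^-8 cm = 4.08 Å.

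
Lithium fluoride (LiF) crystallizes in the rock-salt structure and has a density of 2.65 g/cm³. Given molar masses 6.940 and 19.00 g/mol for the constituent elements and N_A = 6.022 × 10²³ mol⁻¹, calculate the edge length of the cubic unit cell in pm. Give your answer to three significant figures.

M(LiF) = 25.94 g/mol; Z = 4 formula units per cell.
a³ = Z·M/(N_A·ρ) = 4 × 25.94 / (6.022 × 10²³ × 2.65) = 6.502 × 10^-23 cm³, so a = 4.021 × 10^-8 cm = 402 pm.

402 pm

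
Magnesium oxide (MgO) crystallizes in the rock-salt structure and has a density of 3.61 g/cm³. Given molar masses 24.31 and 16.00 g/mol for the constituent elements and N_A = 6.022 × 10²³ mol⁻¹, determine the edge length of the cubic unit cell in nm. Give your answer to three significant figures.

M(MgO) = 40.31 g/mol; Z = 4 formula units per cell.
a³ = Z·M/(N_A·ρ) = 4 × 40.31 / (6.022 × 10²³ × 3.61) = 7.417 × 10^-23 cm³, so a = 4.202 × 10^-8 cm = 0.420 nm.

0.420 nm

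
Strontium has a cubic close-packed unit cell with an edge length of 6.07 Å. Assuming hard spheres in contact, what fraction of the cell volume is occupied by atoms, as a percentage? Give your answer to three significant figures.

74.0%

In an FCC lattice atoms touch along the face diagonal, so √2·a = 4r, so r = 0.3536a = 2.146 Å.
Packing fraction = Z·(4/3)πr³ / a³ = 4 × (4/3)π × (2.146)³ / (6.07)³ = 0.7405 = 74.0%.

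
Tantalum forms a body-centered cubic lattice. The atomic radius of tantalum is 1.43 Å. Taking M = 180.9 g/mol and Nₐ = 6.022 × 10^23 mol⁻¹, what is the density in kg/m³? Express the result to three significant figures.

16700 kg/m³

In a BCC lattice, atoms touch along the body diagonal, so √3·a = 4r, giving a = 3.302 Å = 3.302 × 10^-8 cm.
With Z = 2, ρ = Z·M/(N_A·a³) = 2 × 180.9 / (6.022 × 10²³ × 3.602 × 10^-23) = 16.68 g/cm³ = 16700 kg/m³.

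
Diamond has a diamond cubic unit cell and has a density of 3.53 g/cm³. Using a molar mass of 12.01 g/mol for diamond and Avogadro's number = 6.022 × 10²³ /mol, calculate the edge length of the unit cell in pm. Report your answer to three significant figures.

356 pm

With Z = 8 atoms per diamond cubic cell, a³ = Z·M/(N_A·ρ) = 8 × 12.01 / (6.022 × 10²³ × 3.530 g/cm³) = 4.520 × 10^-23 cm³.
a = (4.520 × 10^-23)^(1/3) = 3.562 × 10^-8 cm = 356 pm.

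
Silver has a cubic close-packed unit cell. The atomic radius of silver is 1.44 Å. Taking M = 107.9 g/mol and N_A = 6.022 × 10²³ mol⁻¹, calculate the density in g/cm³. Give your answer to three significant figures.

In an FCC lattice, atoms touch along the face diagonal, so √2·a = 4r, giving a = 4.073 Å = 4.073 × 10^-8 cm.
With Z = 4, ρ = Z·M/(N_A·a³) = 4 × 107.9 / (6.022 × 10²³ × 6.757 × 10^-23) = 10.61 g/cm³.

10.6 g/cm³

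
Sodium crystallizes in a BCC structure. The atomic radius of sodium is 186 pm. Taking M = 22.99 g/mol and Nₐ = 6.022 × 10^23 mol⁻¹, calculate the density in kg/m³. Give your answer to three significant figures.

963 kg/m³

In a BCC lattice, atoms touch along the body diagonal, so √3·a = 4r, giving a = 429.5 pm = 4.295 × 10^-8 cm.
With Z = 2, ρ = Z·M/(N_A·a³) = 2 × 22.99 / (6.022 × 10²³ × 7.926 × 10^-23) = 0.9634 g/cm³ = 963 kg/m³.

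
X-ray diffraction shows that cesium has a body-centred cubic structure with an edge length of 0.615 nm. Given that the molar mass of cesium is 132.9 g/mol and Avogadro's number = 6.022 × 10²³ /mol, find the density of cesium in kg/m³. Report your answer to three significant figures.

1900 kg/m³

A BCC unit cell contains Z = 2 atoms.
Cell volume: a³ = (0.615 nm)³ = (6.150 × 10^-8 cm)³ = 2.326 × 10^-22 cm³.
ρ = Z·M/(N_A·a³) = 2 × 132.9 / (6.022 × 10²³ × 2.326 × 10^-22) = 1.898 g/cm³ = 1900 kg/m³.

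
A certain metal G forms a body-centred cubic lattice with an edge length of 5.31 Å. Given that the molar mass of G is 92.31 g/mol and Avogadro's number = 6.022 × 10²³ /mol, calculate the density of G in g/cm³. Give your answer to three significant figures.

A BCC unit cell contains Z = 2 atoms.
Cell volume: a³ = (5.31 Å)³ = (5.310 × 10^-8 cm)³ = 1.497 × 10^-22 cm³.
ρ = Z·M/(N_A·a³) = 2 × 92.31 / (6.022 × 10²³ × 1.497 × 10^-22) = 2.048 g/cm³.

2.05 g/cm³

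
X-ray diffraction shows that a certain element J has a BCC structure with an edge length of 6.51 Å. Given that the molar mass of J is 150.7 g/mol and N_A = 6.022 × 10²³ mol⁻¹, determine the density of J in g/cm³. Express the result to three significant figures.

1.81 g/cm³

A BCC unit cell contains Z = 2 atoms.
Cell volume: a³ = (6.51 Å)³ = (6.510 × 10^-8 cm)³ = 2.759 × 10^-22 cm³.
ρ = Z·M/(N_A·a³) = 2 × 150.7 / (6.022 × 10²³ × 2.759 × 10^-22) = 1.814 g/cm³.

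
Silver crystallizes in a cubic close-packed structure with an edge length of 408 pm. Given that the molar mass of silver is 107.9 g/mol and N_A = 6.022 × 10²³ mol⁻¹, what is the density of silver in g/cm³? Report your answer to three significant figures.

10.6 g/cm³

An FCC unit cell contains Z = 4 atoms.
Cell volume: a³ = (408 pm)³ = (4.080 × 10^-8 cm)³ = 6.792 × 10^-23 cm³.
ρ = Z·M/(N_A·a³) = 4 × 107.9 / (6.022 × 10²³ × 6.792 × 10^-23) = 10.55 g/cm³.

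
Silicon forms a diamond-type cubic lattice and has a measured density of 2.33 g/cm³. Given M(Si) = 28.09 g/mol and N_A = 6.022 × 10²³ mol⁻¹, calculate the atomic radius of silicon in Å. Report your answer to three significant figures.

For a diamond cubic cell (Z = 8), a³ = Z·M/(N_A·ρ) = 8 × 28.09 / (6.022 × 10²³ × 2.330) = 1.602 × 10^-22 cm³, so a = 5.431 × 10^-8 cm = 5.431 Å.
Nearest neighbors lie along the body diagonal with √3·a = 8r, so r = 0.2165 × a = 1.18 Å.

1.18 Å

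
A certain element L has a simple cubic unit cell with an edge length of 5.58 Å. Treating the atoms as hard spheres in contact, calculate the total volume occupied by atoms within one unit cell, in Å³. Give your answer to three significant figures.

In a simple cubic lattice atoms touch along the cell edge, so a = 2r, so r = 0.5000a = 2.790 Å.
V_atoms = Z × (4/3)πr³ = 1 × (4/3)π × (2.790)³ = 91.0 Å³.

91.0 Å³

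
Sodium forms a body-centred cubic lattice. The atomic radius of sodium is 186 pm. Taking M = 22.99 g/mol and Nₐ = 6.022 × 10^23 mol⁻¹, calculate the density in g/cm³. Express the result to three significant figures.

0.963 g/cm³

In a BCC lattice, atoms touch along the body diagonal, so √3·a = 4r, giving a = 429.5 pm = 4.295 × 10^-8 cm.
With Z = 2, ρ = Z·M/(N_A·a³) = 2 × 22.99 / (6.022 × 10²³ × 7.926 × 10^-23) = 0.9634 g/cm³.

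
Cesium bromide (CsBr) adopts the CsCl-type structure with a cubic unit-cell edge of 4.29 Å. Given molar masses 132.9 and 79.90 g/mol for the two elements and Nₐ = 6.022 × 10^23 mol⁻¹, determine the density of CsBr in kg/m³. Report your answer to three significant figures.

4480 kg/m³

The CsCl-type structure contains Z = 1 formula unit per cell; M(CsBr) = 132.9 + 79.90 = 212.8 g/mol.
a³ = (4.290 × 10^-8 cm)³ = 7.895 × 10^-23 cm³.
ρ = 1 × 212.8 / (6.022 × 10²³ × 7.895 × 10^-23) = 4.476 g/cm³ = 4480 kg/m³.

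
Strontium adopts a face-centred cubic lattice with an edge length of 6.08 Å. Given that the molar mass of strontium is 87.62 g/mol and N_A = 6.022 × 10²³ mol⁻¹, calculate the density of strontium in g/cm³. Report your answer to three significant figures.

2.59 g/cm³

An FCC unit cell contains Z = 4 atoms.
Cell volume: a³ = (6.08 Å)³ = (6.080 × 10^-8 cm)³ = 2.248 × 10^-22 cm³.
ρ = Z·M/(N_A·a³) = 4 × 87.62 / (6.022 × 10²³ × 2.248 × 10^-22) = 2.589 g/cm³.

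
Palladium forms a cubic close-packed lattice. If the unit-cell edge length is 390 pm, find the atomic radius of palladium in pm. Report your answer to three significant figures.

In an FCC lattice, atoms touch along the face diagonal, so √2·a = 4r.
r = √2·a/4 = 1.4142 × 390 / 4 = 138 pm.

138 pm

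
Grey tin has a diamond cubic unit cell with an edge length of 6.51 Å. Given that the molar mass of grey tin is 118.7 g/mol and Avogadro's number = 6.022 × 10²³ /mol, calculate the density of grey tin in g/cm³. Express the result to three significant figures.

5.72 g/cm³

A diamond cubic unit cell contains Z = 8 atoms.
Cell volume: a³ = (6.51 Å)³ = (6.510 × 10^-8 cm)³ = 2.759 × 10^-22 cm³.
ρ = Z·M/(N_A·a³) = 8 × 118.7 / (6.022 × 10²³ × 2.759 × 10^-22) = 5.716 g/cm³.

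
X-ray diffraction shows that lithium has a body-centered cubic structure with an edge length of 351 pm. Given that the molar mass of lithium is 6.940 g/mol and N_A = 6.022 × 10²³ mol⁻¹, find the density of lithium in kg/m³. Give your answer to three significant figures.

A BCC unit cell contains Z = 2 atoms.
Cell volume: a³ = (351 pm)³ = (3.510 × 10^-8 cm)³ = 4.324 × 10^-23 cm³.
ρ = Z·M/(N_A·a³) = 2 × 6.940 / (6.022 × 10²³ × 4.324 × 10^-23) = 0.5330 g/cm³ = 533 kg/m³.

533 kg/m³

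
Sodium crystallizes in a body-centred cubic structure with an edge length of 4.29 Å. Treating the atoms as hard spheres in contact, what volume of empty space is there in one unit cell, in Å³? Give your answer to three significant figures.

In a BCC lattice atoms touch along the body diagonal, so √3·a = 4r, so r = 0.4330a = 1.858 Å.
V_cell = a³ = 78.95 Å³; V_atoms = 2 × (4/3)πr³ = 53.70 Å³.
Empty space = 78.95 − 53.70 = 25.3 Å³.

25.3 Å³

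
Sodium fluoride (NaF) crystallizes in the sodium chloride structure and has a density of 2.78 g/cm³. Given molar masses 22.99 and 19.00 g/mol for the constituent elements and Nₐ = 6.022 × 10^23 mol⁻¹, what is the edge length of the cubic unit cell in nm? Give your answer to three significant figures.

M(NaF) = 41.99 g/mol; Z = 4 formula units per cell.
a³ = Z·M/(N_A·ρ) = 4 × 41.99 / (6.022 × 10²³ × 2.78) = 1.003 × 10^-22 cm³, so a = 4.647 × 10^-8 cm = 0.465 nm.

0.465 nm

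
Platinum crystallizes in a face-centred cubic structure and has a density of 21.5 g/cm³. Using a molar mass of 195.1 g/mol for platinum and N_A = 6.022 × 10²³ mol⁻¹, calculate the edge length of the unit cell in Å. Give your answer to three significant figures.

With Z = 4 atoms per FCC cell, a³ = Z·M/(N_A·ρ) = 4 × 195.1 / (6.022 × 10²³ × 21.50 g/cm³) = 6.028 × 10^-23 cm³.
a = (6.028 × 10^-23)^(1/3) = 3.921 × 10^-8 cm = 3.92 Å.

3.92 Å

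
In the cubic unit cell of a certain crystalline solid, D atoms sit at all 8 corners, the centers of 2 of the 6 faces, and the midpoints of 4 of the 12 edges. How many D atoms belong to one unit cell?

Corner atoms are shared by 8 cells (1/8 each), face atoms by 2 (1/2 each), edge atoms by 4 (1/4 each).
Net atoms = 8 × 1/8 + 2 × 1/2 + 4 × 1/4 = 1 + 1 + 1 = 3.

3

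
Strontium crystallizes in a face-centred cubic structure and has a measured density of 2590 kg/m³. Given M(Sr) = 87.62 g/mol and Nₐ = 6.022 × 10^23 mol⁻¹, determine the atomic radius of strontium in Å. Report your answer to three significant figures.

For an FCC cell (Z = 4), a³ = Z·M/(N_A·ρ) = 4 × 87.62 / (6.022 × 10²³ × 2.590) = 2.247 × 10^-22 cm³, so a = 6.080 × 10^-8 cm = 6.080 Å.
Atoms touch along the face diagonal, so √2·a = 4r, so r = 0.3536 × a = 2.15 Å.

2.15 Å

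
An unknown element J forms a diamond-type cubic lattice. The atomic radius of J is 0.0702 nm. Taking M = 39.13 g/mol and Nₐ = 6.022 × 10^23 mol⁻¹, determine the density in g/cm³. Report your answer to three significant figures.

In a diamond cubic lattice, nearest neighbors lie along the body diagonal with √3·a = 8r, giving a = 0.3242 nm = 3.242 × 10^-8 cm.
With Z = 8, ρ = Z·M/(N_A·a³) = 8 × 39.13 / (6.022 × 10²³ × 3.409 × 10^-23) = 15.25 g/cm³.

15.2 g/cm³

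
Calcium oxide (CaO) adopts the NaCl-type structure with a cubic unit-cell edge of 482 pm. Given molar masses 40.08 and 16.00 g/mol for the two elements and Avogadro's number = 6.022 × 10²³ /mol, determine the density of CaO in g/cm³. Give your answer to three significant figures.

The NaCl-type structure contains Z = 4 formula units per cell; M(CaO) = 40.08 + 16.00 = 56.08 g/mol.
a³ = (4.820 × 10^-8 cm)³ = 1.120 × 10^-22 cm³.
ρ = 4 × 56.08 / (6.022 × 10²³ × 1.120 × 10^-22) = 3.326 g/cm³.

3.33 g/cm³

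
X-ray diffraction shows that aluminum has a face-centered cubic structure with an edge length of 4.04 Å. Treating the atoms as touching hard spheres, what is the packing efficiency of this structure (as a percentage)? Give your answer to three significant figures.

In an FCC lattice atoms touch along the face diagonal, so √2·a = 4r, so r = 0.3536a = 1.428 Å.
Packing fraction = Z·(4/3)πr³ / a³ = 4 × (4/3)π × (1.428)³ / (4.04)³ = 0.7405 = 74.0%.

74.0%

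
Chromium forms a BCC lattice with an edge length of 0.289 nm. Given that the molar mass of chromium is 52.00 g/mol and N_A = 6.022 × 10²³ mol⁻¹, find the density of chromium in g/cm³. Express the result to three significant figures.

A BCC unit cell contains Z = 2 atoms.
Cell volume: a³ = (0.289 nm)³ = (2.890 × 10^-8 cm)³ = 2.414 × 10^-23 cm³.
ρ = Z·M/(N_A·a³) = 2 × 52.00 / (6.022 × 10²³ × 2.414 × 10^-23) = 7.155 g/cm³.

7.15 g/cm³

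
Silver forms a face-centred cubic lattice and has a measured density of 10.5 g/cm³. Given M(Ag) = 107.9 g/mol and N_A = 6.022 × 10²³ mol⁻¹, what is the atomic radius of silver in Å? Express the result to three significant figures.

1.44 Å

For an FCC cell (Z = 4), a³ = Z·M/(N_A·ρ) = 4 × 107.9 / (6.022 × 10²³ × 10.50) = 6.826 × 10^-23 cm³, so a = 4.087 × 10^-8 cm = 4.087 Å.
Atoms touch along the face diagonal, so √2·a = 4r, so r = 0.3536 × a = 1.44 Å.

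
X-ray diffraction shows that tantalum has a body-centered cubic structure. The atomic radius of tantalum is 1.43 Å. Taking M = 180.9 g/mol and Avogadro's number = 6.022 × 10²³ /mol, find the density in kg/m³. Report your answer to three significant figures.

16700 kg/m³

In a BCC lattice, atoms touch along the body diagonal, so √3·a = 4r, giving a = 3.302 Å = 3.302 × 10^-8 cm.
With Z = 2, ρ = Z·M/(N_A·a³) = 2 × 180.9 / (6.022 × 10²³ × 3.602 × 10^-23) = 16.68 g/cm³ = 16700 kg/m³.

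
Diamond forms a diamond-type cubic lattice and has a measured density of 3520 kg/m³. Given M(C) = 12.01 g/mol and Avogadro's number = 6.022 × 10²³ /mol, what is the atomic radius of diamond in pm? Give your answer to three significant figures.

77.2 pm

For a diamond cubic cell (Z = 8), a³ = Z·M/(N_A·ρ) = 8 × 12.01 / (6.022 × 10²³ × 3.520) = 4.533 × 10^-23 cm³, so a = 3.565 × 10^-8 cm = 356.5 pm.
Nearest neighbors lie along the body diagonal with √3·a = 8r, so r = 0.2165 × a = 77.2 pm.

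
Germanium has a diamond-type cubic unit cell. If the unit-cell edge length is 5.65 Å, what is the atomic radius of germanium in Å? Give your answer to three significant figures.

In a diamond cubic lattice, nearest neighbors lie along the body diagonal with √3·a = 8r.
r = √3·a/8 = 1.7321 × 5.65 / 8 = 1.22 Å.

1.22 Å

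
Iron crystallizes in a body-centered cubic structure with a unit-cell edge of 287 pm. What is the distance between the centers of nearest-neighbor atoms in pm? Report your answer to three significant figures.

249 pm

In a BCC structure, atoms touch along the body diagonal, so √3·a = 4r; the nearest-neighbor distance equals 2r = 0.8660·a.
d = 0.8660 × 287 = 249 pm.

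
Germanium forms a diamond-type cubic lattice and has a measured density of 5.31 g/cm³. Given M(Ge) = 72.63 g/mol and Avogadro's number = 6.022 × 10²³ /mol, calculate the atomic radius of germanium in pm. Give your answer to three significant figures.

For a diamond cubic cell (Z = 8), a³ = Z·M/(N_A·ρ) = 8 × 72.63 / (6.022 × 10²³ × 5.310) = 1.817 × 10^-22 cm³, so a = 5.664 × 10^-8 cm = 566.4 pm.
Nearest neighbors lie along the body diagonal with √3·a = 8r, so r = 0.2165 × a = 123 pm.

123 pm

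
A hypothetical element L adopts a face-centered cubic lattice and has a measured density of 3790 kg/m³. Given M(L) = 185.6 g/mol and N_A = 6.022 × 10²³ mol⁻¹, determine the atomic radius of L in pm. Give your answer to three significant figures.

For an FCC cell (Z = 4), a³ = Z·M/(N_A·ρ) = 4 × 185.6 / (6.022 × 10²³ × 3.790) = 3.253 × 10^-22 cm³, so a = 6.877 × 10^-8 cm = 687.7 pm.
Atoms touch along the face diagonal, so √2·a = 4r, so r = 0.3536 × a = 243 pm.

243 pm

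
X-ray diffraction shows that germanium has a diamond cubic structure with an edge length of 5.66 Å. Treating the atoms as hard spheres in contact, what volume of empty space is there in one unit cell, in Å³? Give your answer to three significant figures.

120 Å³

In a diamond cubic lattice nearest neighbors lie along the body diagonal with √3·a = 8r, so r = 0.2165a = 1.225 Å.
V_cell = a³ = 181.3 Å³; V_atoms = 8 × (4/3)πr³ = 61.67 Å³.
Empty space = 181.3 − 61.67 = 120 Å³.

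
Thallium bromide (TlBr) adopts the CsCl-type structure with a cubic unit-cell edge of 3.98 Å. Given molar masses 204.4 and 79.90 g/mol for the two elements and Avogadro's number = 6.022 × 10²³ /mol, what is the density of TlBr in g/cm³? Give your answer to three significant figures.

The CsCl-type structure contains Z = 1 formula unit per cell; M(TlBr) = 204.4 + 79.90 = 284.3 g/mol.
a³ = (3.980 × 10^-8 cm)³ = 6.304 × 10^-23 cm³.
ρ = 1 × 284.3 / (6.022 × 10²³ × 6.304 × 10^-23) = 7.488 g/cm³.

7.49 g/cm³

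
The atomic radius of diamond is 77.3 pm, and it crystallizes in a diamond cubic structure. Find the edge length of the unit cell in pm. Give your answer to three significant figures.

In a diamond cubic lattice, nearest neighbors lie along the body diagonal with √3·a = 8r.
a = 8r/√3 = 8 × 77.3 / 1.7321 = 357 pm.

357 pm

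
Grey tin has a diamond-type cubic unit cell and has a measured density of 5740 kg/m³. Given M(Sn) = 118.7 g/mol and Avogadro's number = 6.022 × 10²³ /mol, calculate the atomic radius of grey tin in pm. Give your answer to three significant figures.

For a diamond cubic cell (Z = 8), a³ = Z·M/(N_A·ρ) = 8 × 118.7 / (6.022 × 10²³ × 5.740) = 2.747 × 10^-22 cm³, so a = 6.501 × 10^-8 cm = 650.1 pm.
Nearest neighbors lie along the body diagonal with √3·a = 8r, so r = 0.2165 × a = 141 pm.

141 pm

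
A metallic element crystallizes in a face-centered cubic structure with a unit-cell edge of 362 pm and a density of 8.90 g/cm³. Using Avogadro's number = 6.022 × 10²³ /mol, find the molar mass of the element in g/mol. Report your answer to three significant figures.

An FCC cell has Z = 4 atoms; a = 3.620 × 10^-8 cm.
M = ρ·N_A·a³/Z = 8.90 × 6.022 × 10²³ × 4.744 × 10^-23 / 4 = 63.6 g/mol.

63.6 g/mol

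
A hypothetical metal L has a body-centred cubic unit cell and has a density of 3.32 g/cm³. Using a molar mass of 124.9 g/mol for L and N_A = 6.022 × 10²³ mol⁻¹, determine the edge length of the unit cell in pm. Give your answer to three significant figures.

With Z = 2 atoms per BCC cell, a³ = Z·M/(N_A·ρ) = 2 × 124.9 / (6.022 × 10²³ × 3.320 g/cm³) = 1.249 × 10^-22 cm³.
a = (1.249 × 10^-22)^(1/3) = 4.999 × 10^-8 cm = 500 pm.

500 pm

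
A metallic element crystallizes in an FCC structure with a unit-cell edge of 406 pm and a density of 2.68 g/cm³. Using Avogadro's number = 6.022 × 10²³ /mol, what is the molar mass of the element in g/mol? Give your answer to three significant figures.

An FCC cell has Z = 4 atoms; a = 4.060 × 10^-8 cm.
M = ρ·N_A·a³/Z = 2.68 × 6.022 × 10²³ × 6.692 × 10^-23 / 4 = 27.0 g/mol.

27.0 g/mol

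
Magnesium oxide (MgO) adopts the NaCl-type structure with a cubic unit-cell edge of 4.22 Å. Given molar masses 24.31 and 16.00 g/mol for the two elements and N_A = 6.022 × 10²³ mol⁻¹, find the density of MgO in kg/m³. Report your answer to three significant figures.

The NaCl-type structure contains Z = 4 formula units per cell; M(MgO) = 24.31 + 16.00 = 40.31 g/mol.
a³ = (4.220 × 10^-8 cm)³ = 7.515 × 10^-23 cm³.
ρ = 4 × 40.31 / (6.022 × 10²³ × 7.515 × 10^-23) = 3.563 g/cm³ = 3560 kg/m³.

3560 kg/m³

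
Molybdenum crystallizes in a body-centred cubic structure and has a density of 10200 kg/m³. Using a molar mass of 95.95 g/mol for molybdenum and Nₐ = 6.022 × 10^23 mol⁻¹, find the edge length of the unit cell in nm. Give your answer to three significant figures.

With Z = 2 atoms per BCC cell, a³ = Z·M/(N_A·ρ) = 2 × 95.95 / (6.022 × 10²³ × 10.20 g/cm³) = 3.124 × 10^-23 cm³.
a = (3.124 × 10^-23)^(1/3) = 3.150 × 10^-8 cm = 0.315 nm.

0.315 nm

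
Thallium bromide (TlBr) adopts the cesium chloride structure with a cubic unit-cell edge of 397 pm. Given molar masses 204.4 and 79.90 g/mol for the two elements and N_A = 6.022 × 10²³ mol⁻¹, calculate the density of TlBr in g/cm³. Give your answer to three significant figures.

The cesium chloride structure contains Z = 1 formula unit per cell; M(TlBr) = 204.4 + 79.90 = 284.3 g/mol.
a³ = (3.970 × 10^-8 cm)³ = 6.257 × 10^-23 cm³.
ρ = 1 × 284.3 / (6.022 × 10²³ × 6.257 × 10^-23) = 7.545 g/cm³.

7.55 g/cm³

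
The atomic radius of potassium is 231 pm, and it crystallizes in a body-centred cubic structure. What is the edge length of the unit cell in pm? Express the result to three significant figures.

In a BCC lattice, atoms touch along the body diagonal, so √3·a = 4r.
a = 4r/√3 = 4 × 231 / 1.7321 = 533 pm.

533 pm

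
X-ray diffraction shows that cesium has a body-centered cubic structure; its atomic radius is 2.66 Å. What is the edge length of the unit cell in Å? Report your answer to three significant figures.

6.14 Å

In a BCC lattice, atoms touch along the body diagonal, so √3·a = 4r.
a = 4r/√3 = 4 × 2.66 / 1.7321 = 6.14 Å.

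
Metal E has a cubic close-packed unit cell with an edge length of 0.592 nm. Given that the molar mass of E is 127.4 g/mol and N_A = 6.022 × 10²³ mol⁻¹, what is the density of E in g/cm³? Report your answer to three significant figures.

An FCC unit cell contains Z = 4 atoms.
Cell volume: a³ = (0.592 nm)³ = (5.920 × 10^-8 cm)³ = 2.075 × 10^-22 cm³.
ρ = Z·M/(N_A·a³) = 4 × 127.4 / (6.022 × 10²³ × 2.075 × 10^-22) = 4.079 g/cm³.

4.08 g/cm³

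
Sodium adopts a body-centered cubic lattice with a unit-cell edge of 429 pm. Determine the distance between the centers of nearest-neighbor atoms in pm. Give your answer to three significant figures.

In a BCC structure, atoms touch along the body diagonal, so √3·a = 4r; the nearest-neighbor distance equals 2r = 0.8660·a.
d = 0.8660 × 429 = 372 pm.

372 pm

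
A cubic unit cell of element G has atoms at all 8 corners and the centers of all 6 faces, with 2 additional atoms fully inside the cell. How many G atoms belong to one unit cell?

6

Corner atoms are shared by 8 cells (1/8 each), face atoms by 2 (1/2 each), interior atoms are unshared.
Net atoms = 8 × 1/8 + 6 × 1/2 + 2 = 1 + 3 + 2 = 6.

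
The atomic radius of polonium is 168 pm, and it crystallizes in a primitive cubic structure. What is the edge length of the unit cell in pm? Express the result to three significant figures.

In a simple cubic lattice, atoms touch along the cell edge, so a = 2r.
a = 2r = 2 × 168 = 336 pm.

336 pm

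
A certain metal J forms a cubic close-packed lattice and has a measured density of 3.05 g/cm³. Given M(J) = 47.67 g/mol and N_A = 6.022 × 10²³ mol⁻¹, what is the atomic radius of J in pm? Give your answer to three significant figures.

166 pm

For an FCC cell (Z = 4), a³ = Z·M/(N_A·ρ) = 4 × 47.67 / (6.022 × 10²³ × 3.050) = 1.038 × 10^-22 cm³, so a = 4.700 × 10^-8 cm = 470.0 pm.
Atoms touch along the face diagonal, so √2·a = 4r, so r = 0.3536 × a = 166 pm.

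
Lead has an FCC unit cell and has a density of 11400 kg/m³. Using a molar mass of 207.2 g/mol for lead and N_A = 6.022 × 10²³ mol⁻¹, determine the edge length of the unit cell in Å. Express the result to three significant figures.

4.94 Å

With Z = 4 atoms per FCC cell, a³ = Z·M/(N_A·ρ) = 4 × 207.2 / (6.022 × 10²³ × 11.40 g/cm³) = 1.207 × 10^-22 cm³.
a = (1.207 × 10^-22)^(1/3) = 4.942 × 10^-8 cm = 4.94 Å.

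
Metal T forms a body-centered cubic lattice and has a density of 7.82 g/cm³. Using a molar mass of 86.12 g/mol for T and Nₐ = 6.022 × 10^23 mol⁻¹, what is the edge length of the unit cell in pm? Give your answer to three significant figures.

332 pm

With Z = 2 atoms per BCC cell, a³ = Z·M/(N_A·ρ) = 2 × 86.12 / (6.022 × 10²³ × 7.820 g/cm³) = 3.658 × 10^-23 cm³.
a = (3.658 × 10^-23)^(1/3) = 3.319 × 10^-8 cm = 332 pm.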